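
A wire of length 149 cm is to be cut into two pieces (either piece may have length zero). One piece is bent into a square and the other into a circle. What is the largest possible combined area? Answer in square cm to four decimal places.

1766.6994

Let x be the length used for the square. Square side x/4; circle radius (149−x)/(2π).
A(x) = (x/4)² + π·((149−x)/(2π))² = x²/16 + (149−x)²/(4π) for 0 ≤ x ≤ 149. A'(x) = x/8 − (149−x)/(2π) = 0 gives x = 4·149/(π+4) ≈ 83.4548.
A'' > 0, so the interior critical point is a minimum; the maximum is at an endpoint. A(0) = 1766.6994 and A(149) = 1387.5625, so the largest area is 1766.6994.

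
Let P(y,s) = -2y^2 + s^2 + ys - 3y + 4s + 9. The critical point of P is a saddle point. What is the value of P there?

∂P/∂y = -4y + s - 3 = 0 and ∂P/∂s = y + 2s + 4 = 0, so (y, s) = (-10/9, -13/9).
The Hessian has P_{yy} = -4, P_{ss} = 2, P_{ys} = 1, giving D = -9 < 0, so the point is a saddle point.
P(-10/9, -13/9) = 70/9.

70/9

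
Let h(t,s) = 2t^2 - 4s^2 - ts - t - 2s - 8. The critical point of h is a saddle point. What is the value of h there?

∂h/∂t = 4t - s - 1 = 0 and ∂h/∂s = -t - 8s - 2 = 0, so (t, s) = (2/11, -3/11).
The Hessian has h_{tt} = 4, h_{ss} = -8, h_{ts} = -1, giving D = -33 < 0, so the point is a saddle point.
h(2/11, -3/11) = -86/11.

-86/11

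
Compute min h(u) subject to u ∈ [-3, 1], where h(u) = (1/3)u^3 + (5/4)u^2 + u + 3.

Differentiating, h'(u) = u^2 + (5/2)u + 1; which vanishes at u = -2 and u = -1/2.
Evaluating at the critical points and endpoints: h(-3) = 9/4,  h(-2) = 10/3,  h(-1/2) = 133/48,  h(1) = 67/12.
Hence the absolute minimum is 9/4 at u = -3.

9/4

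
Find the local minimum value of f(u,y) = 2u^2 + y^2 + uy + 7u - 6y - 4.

∂f/∂u = 4u + y + 7 = 0 and ∂f/∂y = u + 2y - 6 = 0, so (u, y) = (-20/7, 31/7).
The Hessian has f_{uu} = 4, f_{yy} = 2, f_{uy} = 1, giving D = 7 > 0 with f_{uu} > 0, so the point is a local minimum.
f(-20/7, 31/7) = -191/7.

-191/7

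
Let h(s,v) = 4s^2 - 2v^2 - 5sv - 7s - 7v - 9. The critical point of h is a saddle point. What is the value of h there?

-170/57

∂h/∂s = 8s - 5v - 7 = 0 and ∂h/∂v = -5s - 4v - 7 = 0, so (s, v) = (-7/57, -91/57).
The Hessian has h_{ss} = 8, h_{vv} = -4, h_{sv} = -5, giving D = -57 < 0, so the point is a saddle point.
h(-7/57, -91/57) = -170/57.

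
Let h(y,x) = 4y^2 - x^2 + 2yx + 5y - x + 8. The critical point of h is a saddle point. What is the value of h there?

∂h/∂y = 8y + 2x + 5 = 0 and ∂h/∂x = 2y - 2x - 1 = 0, so (y, x) = (-2/5, -9/10).
The Hessian has h_{yy} = 8, h_{xx} = -2, h_{yx} = 2, giving D = -20 < 0, so the point is a saddle point.
h(-2/5, -9/10) = 149/20.

149/20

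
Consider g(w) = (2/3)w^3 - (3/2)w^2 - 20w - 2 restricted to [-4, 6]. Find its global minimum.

-190/3

g'(w) = 2w^2 - 3w - 20, which vanishes at w = -5/2 and w = 4.
Candidates: g(-4) = 34/3, g(-5/2) = 677/24, g(4) = -190/3, g(6) = -32.
So the minimum is g(4) = -190/3.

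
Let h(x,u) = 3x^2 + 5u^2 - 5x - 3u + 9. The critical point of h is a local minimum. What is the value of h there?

∂h/∂x = 6x - 5 = 0 and ∂h/∂u = 10u - 3 = 0, so (x, u) = (5/6, 3/10).
The Hessian has h_{xx} = 6, h_{uu} = 10, h_{xu} = 0, giving D = 60 > 0 with h_{xx} > 0, so the point is a local minimum.
h(5/6, 3/10) = 97/15.

97/15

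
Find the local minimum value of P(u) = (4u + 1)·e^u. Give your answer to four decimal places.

By the product rule, P'(u) = (4u + 5)·e^u. Since e^u > 0, the only critical point is u = -5/4.
P''(-5/4) has the same sign as 4 > 0, so this is a local minimum.
P(-5/4) = (-4)·e^(-5/4) ≈ -1.1460.

-1.1460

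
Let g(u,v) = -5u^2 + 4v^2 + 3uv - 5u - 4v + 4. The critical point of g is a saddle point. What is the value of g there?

∂g/∂u = -10u + 3v - 5 = 0 and ∂g/∂v = 3u + 8v - 4 = 0, so (u, v) = (-28/89, 55/89).
The Hessian has g_{uu} = -10, g_{vv} = 8, g_{uv} = 3, giving D = -89 < 0, so the point is a saddle point.
g(-28/89, 55/89) = 316/89.

316/89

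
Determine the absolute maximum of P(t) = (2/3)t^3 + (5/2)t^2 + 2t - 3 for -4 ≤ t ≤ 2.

49/3

The derivative is 2t^2 + 5t + 2, which vanishes at t = -2 and t = -1/2.
Evaluating at the critical points and endpoints: P(-4) = -41/3; P(-2) = -7/3; P(-1/2) = -83/24; P(2) = 49/3.
Hence the absolute maximum is 49/3 at t = 2.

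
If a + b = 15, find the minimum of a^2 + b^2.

With a + b = 15, a^2 + b^2 = a^2 + (15 − a)^2.
The derivative 2a − 2(15 − a) = 4a − 30 vanishes at a = 15/2; second derivative 4 > 0, a minimum.
The minimum is 2·(15/2)^2 = 225/2.

225/2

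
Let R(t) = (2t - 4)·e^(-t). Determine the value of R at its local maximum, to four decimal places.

0.0996

Differentiating with the product rule gives R'(t) = (-2t + 6)·e^(-t). Since e^(-t) > 0, the only critical point is t = 3.
R''(3) has the same sign as -2 < 0, so this is a local maximum.
R(3) = (2)·e^(-3) ≈ 0.0996.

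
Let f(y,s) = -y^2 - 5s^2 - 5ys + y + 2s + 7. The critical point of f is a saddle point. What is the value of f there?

36/5

∂f/∂y = -2y - 5s + 1 = 0 and ∂f/∂s = -5y - 10s + 2 = 0, so (y, s) = (0, 1/5).
The Hessian has f_{yy} = -2, f_{ss} = -10, f_{ys} = -5, giving D = -5 < 0, so the point is a saddle point.
f(0, 1/5) = 36/5.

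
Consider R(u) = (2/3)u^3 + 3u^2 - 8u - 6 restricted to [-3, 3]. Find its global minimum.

R'(u) = 2u^2 + 6u - 8, whose only zero in [-3, 3] is u = 1.
Compare values at every candidate in [-3, 3]: R(-3) = 27, R(1) = -31/3, R(3) = 15.
So the minimum is R(1) = -31/3.

-31/3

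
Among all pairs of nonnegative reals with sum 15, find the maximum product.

225/4

With x + y = 15, the product is P(x) = x(15 − x).
P'(x) = 15 − 2x = 0 gives x = 15/2; P'' = −2 < 0, so this is the maximum.
P = 15/2·15/2 = 225/4.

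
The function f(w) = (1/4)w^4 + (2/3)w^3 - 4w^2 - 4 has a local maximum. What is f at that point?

f'(w) = w^3 + 2w^2 - 8w. Setting f'(w) = 0 gives w ∈ {-4, 0, 2}.
f''(w) = 3w^2 + 4w - 8. f''(-4) = 24 > 0 ⇒ local minimum; f''(0) = -8 < 0 ⇒ local maximum; f''(2) = 12 > 0 ⇒ local minimum.
So the local maximum value is f(0) = -4.

-4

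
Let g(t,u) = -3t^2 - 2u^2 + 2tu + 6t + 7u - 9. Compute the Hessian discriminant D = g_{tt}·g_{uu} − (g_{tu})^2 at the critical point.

20

∂g/∂t = -6t + 2u + 6 = 0 and ∂g/∂u = 2t - 4u + 7 = 0, so (t, u) = (19/10, 27/10).
The Hessian has g_{tt} = -6, g_{uu} = -4, g_{tu} = 2, giving D = 20 > 0 with g_{tt} < 0, so the point is a local maximum.
D = (-6)·(-4) − (2)^2 = 20.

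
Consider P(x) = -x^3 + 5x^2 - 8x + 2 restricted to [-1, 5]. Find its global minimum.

Differentiating, P'(x) = -3x^2 + 10x - 8; which vanishes at x = 4/3 and x = 2.
Candidates: P(-1) = 16,  P(4/3) = -58/27,  P(2) = -2,  P(5) = -38.
The minimum over the interval is -38, attained at x = 5.

-38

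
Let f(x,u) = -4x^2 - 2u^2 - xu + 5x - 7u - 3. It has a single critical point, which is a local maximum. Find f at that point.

188/31

∂f/∂x = -8x - u + 5 = 0 and ∂f/∂u = -x - 4u - 7 = 0, so (x, u) = (27/31, -61/31).
The Hessian has f_{xx} = -8, f_{uu} = -4, f_{xu} = -1, giving D = 31 > 0 with f_{xx} < 0, so the point is a local maximum.
f(27/31, -61/31) = 188/31.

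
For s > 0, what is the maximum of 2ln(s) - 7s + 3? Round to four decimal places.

h'(s) = 2/s − 7 = 0 gives s = 2/7.
h''(s) = -2/s², which is negative for s > 0, so this is a local maximum.
h(2/7) = 2·ln(2/7) - 2 + 3 ≈ -1.5055.

-1.5055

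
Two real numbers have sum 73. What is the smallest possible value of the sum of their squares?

With a + b = 73, a^2 + b^2 = a^2 + (73 − a)^2.
The derivative 2a − 2(73 − a) = 4a − 146 vanishes at a = 73/2; second derivative 4 > 0, a minimum.
The minimum is 2·(73/2)^2 = 5329/2.

5329/2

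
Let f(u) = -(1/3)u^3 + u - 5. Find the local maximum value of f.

Critical points: f'(u) = -u^2 + 1 vanishes at u = -1, 1.
Second-derivative test with f''(u) = -2u: f''(-1) = 2 > 0 ⇒ local minimum; f''(1) = -2 < 0 ⇒ local maximum.
The local maximum is f(1) = -13/3.

-13/3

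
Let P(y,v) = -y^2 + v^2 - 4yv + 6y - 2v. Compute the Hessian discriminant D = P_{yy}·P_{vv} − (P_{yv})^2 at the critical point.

∂P/∂y = -2y - 4v + 6 = 0 and ∂P/∂v = -4y + 2v - 2 = 0, so (y, v) = (1/5, 7/5).
The Hessian has P_{yy} = -2, P_{vv} = 2, P_{yv} = -4, giving D = -20 < 0, so the point is a saddle point.
D = (-2)·(2) − (-4)^2 = -20.

-20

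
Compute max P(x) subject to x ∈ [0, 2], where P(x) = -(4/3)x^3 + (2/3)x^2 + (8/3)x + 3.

P'(x) = -4x^2 + (4/3)x + 8/3, whose only zero in [0, 2] is x = 1.
Candidates: P(0) = 3,  P(1) = 5,  P(2) = 1/3.
So the maximum is P(1) = 5.

5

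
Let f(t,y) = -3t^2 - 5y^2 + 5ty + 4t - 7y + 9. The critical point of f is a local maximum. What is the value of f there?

∂f/∂t = -6t + 5y + 4 = 0 and ∂f/∂y = 5t - 10y - 7 = 0, so (t, y) = (1/7, -22/35).
The Hessian has f_{tt} = -6, f_{yy} = -10, f_{ty} = 5, giving D = 35 > 0 with f_{tt} < 0, so the point is a local maximum.
f(1/7, -22/35) = 402/35.

402/35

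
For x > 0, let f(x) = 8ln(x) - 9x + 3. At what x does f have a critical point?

8/9

f'(x) = 8/x − 9 = 0 gives x = 8/9.
f''(x) = -8/x², which is negative for x > 0, so this is a local maximum.
f(8/9) = 8·ln(8/9) - 8 + 3 ≈ -5.9423.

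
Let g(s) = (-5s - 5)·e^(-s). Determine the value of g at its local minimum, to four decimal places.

By the product rule, g'(s) = (5s)·e^(-s). Since e^(-s) > 0, the only critical point is s = 0.
g''(0) has the same sign as 5 > 0, so this is a local minimum.
g(0) = (-5)·e^(0) ≈ -5.0000.

-5.0000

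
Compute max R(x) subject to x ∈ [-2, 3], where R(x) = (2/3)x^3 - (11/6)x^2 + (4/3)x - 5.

1/2

The derivative is 2x^2 - (11/3)x + 4/3, which vanishes at x = 1/2 and x = 4/3.
Candidates: R(-2) = -61/3,  R(1/2) = -113/24,  R(4/3) = -397/81,  R(3) = 1/2.
So the maximum is R(3) = 1/2.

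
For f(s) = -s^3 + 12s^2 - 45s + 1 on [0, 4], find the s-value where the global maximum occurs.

f'(s) = -3s^2 + 24s - 45, whose only zero in [0, 4] is s = 3.
Candidates: f(0) = 1,  f(3) = -53,  f(4) = -51.
The maximum over the interval is 1, attained at s = 0.

0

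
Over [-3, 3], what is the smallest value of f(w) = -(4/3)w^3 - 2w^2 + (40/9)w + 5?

-107/3

f'(w) = -4w^2 - 4w + 40/9, which vanishes at w = -5/3 and w = 2/3.
Evaluating at the critical points and endpoints: f(-3) = 29/3, f(-5/3) = -145/81, f(2/3) = 541/81, f(3) = -107/3.
So the minimum is f(3) = -107/3.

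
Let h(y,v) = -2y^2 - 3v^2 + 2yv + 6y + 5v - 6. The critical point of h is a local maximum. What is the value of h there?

∂h/∂y = -4y + 2v + 6 = 0 and ∂h/∂v = 2y - 6v + 5 = 0, so (y, v) = (23/10, 8/5).
The Hessian has h_{yy} = -4, h_{vv} = -6, h_{yv} = 2, giving D = 20 > 0 with h_{yy} < 0, so the point is a local maximum.
h(23/10, 8/5) = 49/10.

49/10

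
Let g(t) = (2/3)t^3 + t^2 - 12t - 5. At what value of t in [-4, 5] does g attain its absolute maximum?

The derivative is 2t^2 + 2t - 12, which vanishes at t = -3 and t = 2.
Compare values at every candidate in [-4, 5]: g(-4) = 49/3; g(-3) = 22; g(2) = -59/3; g(5) = 130/3.
The maximum over the interval is 130/3, attained at t = 5.

5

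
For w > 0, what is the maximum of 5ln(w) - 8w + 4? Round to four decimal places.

P'(w) = 5/w − 8 = 0 gives w = 5/8.
P''(w) = -5/w², which is negative for w > 0, so this is a local maximum.
P(5/8) = 5·ln(5/8) - 5 + 4 ≈ -3.3500.

-3.3500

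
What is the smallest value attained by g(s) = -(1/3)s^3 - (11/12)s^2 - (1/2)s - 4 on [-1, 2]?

-34/3

Differentiating, g'(s) = -s^2 - (11/6)s - 1/2; whose only zero in [-1, 2] is s = -1/3.
Candidates: g(-1) = -49/12,  g(-1/3) = -1271/324,  g(2) = -34/3.
Hence the absolute minimum is -34/3 at s = 2.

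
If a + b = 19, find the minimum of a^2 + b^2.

With a + b = 19, a^2 + b^2 = a^2 + (19 − a)^2.
The derivative 2a − 2(19 − a) = 4a − 38 vanishes at a = 19/2; second derivative 4 > 0, a minimum.
The minimum is 2·(19/2)^2 = 361/2.

361/2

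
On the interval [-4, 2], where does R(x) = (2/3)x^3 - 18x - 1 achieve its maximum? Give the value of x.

-3

The derivative is 2x^2 - 18, whose only zero in [-4, 2] is x = -3.
Candidates: R(-4) = 85/3; R(-3) = 35; R(2) = -95/3.
The maximum over the interval is 35, attained at x = -3.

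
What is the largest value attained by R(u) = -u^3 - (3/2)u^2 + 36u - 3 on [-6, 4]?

The derivative is -3u^2 - 3u + 36, which vanishes at u = -4 and u = 3.
Evaluating at the critical points and endpoints: R(-6) = -57, R(-4) = -107, R(3) = 129/2, R(4) = 53.
Hence the absolute maximum is 129/2 at u = 3.

129/2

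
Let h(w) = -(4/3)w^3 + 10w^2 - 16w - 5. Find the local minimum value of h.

-37/3

h'(w) = -4w^2 + 20w - 16 = 0 at w = 1, 4.
h''(w) = -8w + 20. h''(1) = 12 > 0 ⇒ local minimum; h''(4) = -12 < 0 ⇒ local maximum.
Thus h has its local minimum at w = 1, with value -37/3.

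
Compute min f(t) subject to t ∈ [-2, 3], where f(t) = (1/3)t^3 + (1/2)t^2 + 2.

4/3

f'(t) = t^2 + t, which vanishes at t = -1 and t = 0.
Evaluating at the critical points and endpoints: f(-2) = 4/3, f(-1) = 13/6, f(0) = 2, f(3) = 31/2.
Hence the absolute minimum is 4/3 at t = -2.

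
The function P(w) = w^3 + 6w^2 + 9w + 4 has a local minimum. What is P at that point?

P'(w) = 3w^2 + 12w + 9 = 0 at w = -3, -1.
P''(w) = 6w + 12. P''(-3) = -6 < 0 ⇒ local maximum; P''(-1) = 6 > 0 ⇒ local minimum.
The local minimum is P(-1) = 0.

0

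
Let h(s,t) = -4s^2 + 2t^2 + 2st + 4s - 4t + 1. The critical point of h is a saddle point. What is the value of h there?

1

∂h/∂s = -8s + 2t + 4 = 0 and ∂h/∂t = 2s + 4t - 4 = 0, so (s, t) = (2/3, 2/3).
The Hessian has h_{ss} = -8, h_{tt} = 4, h_{st} = 2, giving D = -36 < 0, so the point is a saddle point.
h(2/3, 2/3) = 1.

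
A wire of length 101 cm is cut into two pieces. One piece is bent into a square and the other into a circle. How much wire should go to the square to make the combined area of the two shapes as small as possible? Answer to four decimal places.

Let x be the length used for the square. Square side x/4; circle radius (101−x)/(2π).
A(x) = (x/4)² + π·((101−x)/(2π))² = x²/16 + (101−x)²/(4π) for 0 ≤ x ≤ 101. A'(x) = x/8 − (101−x)/(2π) = 0 gives x = 4·101/(π+4) ≈ 56.5700.
A'' = 1/8 + 1/(2π) > 0, so this gives the minimum combined area; x ≈ 56.5700 cm to the square.

56.5700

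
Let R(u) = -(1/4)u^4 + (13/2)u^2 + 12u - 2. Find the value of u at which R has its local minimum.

R'(u) = -u^3 + 13u + 12 = 0 at u = -3, -1, 4.
Second-derivative test with R''(u) = -3u^2 + 13: R''(-3) = -14 < 0 ⇒ local maximum; R''(-1) = 10 > 0 ⇒ local minimum; R''(4) = -35 < 0 ⇒ local maximum.
The local minimum is R(-1) = -31/4.

-1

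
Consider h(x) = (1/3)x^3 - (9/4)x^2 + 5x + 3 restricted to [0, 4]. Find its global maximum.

The derivative is x^2 - (9/2)x + 5, which vanishes at x = 2 and x = 5/2.
Candidates: h(0) = 3, h(2) = 20/3, h(5/2) = 319/48, h(4) = 25/3.
The maximum over the interval is 25/3, attained at x = 4.

25/3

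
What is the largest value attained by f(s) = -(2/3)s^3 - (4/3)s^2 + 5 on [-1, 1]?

Differentiating, f'(s) = -2s^2 - (8/3)s; whose only zero in [-1, 1] is s = 0.
Candidates: f(-1) = 13/3,  f(0) = 5,  f(1) = 3.
So the maximum is f(0) = 5.

5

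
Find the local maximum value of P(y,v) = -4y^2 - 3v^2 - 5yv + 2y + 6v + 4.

∂P/∂y = -8y - 5v + 2 = 0 and ∂P/∂v = -5y - 6v + 6 = 0, so (y, v) = (-18/23, 38/23).
The Hessian has P_{yy} = -8, P_{vv} = -6, P_{yv} = -5, giving D = 23 > 0 with P_{yy} < 0, so the point is a local maximum.
P(-18/23, 38/23) = 188/23.

188/23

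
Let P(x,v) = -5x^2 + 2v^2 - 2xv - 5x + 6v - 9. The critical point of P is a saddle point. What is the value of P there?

∂P/∂x = -10x - 2v - 5 = 0 and ∂P/∂v = -2x + 4v + 6 = 0, so (x, v) = (-2/11, -35/22).
The Hessian has P_{xx} = -10, P_{vv} = 4, P_{xv} = -2, giving D = -44 < 0, so the point is a saddle point.
P(-2/11, -35/22) = -293/22.

-293/22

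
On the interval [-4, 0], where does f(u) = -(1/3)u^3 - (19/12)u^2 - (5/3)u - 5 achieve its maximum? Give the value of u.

-4

The derivative is -u^2 - (19/6)u - 5/3, which vanishes at u = -5/2 and u = -2/3.
Evaluating at the critical points and endpoints: f(-4) = -7/3,  f(-5/2) = -265/48,  f(-2/3) = -364/81,  f(0) = -5.
The maximum over the interval is -7/3, attained at u = -4.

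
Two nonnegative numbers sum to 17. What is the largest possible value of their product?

With x + y = 17, the product is P(x) = x(17 − x).
P'(x) = 17 − 2x = 0 gives x = 17/2; P'' = −2 < 0, so this is the maximum.
P = 17/2·17/2 = 289/4.

289/4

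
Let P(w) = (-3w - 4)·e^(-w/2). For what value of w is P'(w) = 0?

Differentiating with the product rule gives P'(w) = ((3/2)w - 1)·e^(-w/2). Since e^(-w/2) > 0, the only critical point is w = 2/3.
P''(2/3) has the same sign as 3/2 > 0, so this is a local minimum.
P(2/3) = (-6)·e^(-1/3) ≈ -4.2992.

2/3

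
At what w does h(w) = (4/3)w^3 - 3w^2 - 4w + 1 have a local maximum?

h'(w) = 4w^2 - 6w - 4 = 0 at w = -1/2, 2.
h''(w) = 8w - 6. h''(-1/2) = -10 < 0 ⇒ local maximum; h''(2) = 10 > 0 ⇒ local minimum.
Thus h has its local maximum at w = -1/2, with value 25/12.

-1/2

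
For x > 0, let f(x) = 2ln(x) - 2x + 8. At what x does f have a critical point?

1

f'(x) = 2/x − 2 = 0 gives x = 1.
f''(x) = -2/x², which is negative for x > 0, so this is a local maximum.
f(1) = 2·ln(1) - 2 + 8 ≈ 6.0000.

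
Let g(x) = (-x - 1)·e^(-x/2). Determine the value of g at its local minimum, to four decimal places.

Differentiating with the product rule gives g'(x) = ((1/2)x - 1/2)·e^(-x/2). Since e^(-x/2) > 0, the only critical point is x = 1.
g''(1) has the same sign as 1/2 > 0, so this is a local minimum.
g(1) = (-2)·e^(-1/2) ≈ -1.2131.

-1.2131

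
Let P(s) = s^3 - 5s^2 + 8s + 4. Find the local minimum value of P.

8

P'(s) = 3s^2 - 10s + 8. Setting P'(s) = 0 gives s ∈ {4/3, 2}.
Since P''(s) = 6s - 10, we get P''(4/3) = -2 < 0 ⇒ local maximum; P''(2) = 2 > 0 ⇒ local minimum.
Thus P has its local minimum at s = 2, with value 8.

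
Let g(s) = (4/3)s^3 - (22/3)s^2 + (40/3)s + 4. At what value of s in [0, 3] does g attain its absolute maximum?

The derivative is 4s^2 - (44/3)s + 40/3, which vanishes at s = 5/3 and s = 2.
Evaluating at the critical points and endpoints: g(0) = 4; g(5/3) = 974/81; g(2) = 12; g(3) = 14.
The maximum over the interval is 14, attained at s = 3.

3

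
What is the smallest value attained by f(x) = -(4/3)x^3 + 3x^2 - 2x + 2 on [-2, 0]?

Differentiating, f'(x) = -4x^2 + 6x - 2; which has no zeros in [-2, 0].
Candidates: f(-2) = 86/3, f(0) = 2.
So the minimum is f(0) = 2.

2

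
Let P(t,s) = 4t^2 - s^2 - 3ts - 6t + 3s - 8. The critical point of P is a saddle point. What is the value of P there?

∂P/∂t = 8t - 3s - 6 = 0 and ∂P/∂s = -3t - 2s + 3 = 0, so (t, s) = (21/25, 6/25).
The Hessian has P_{tt} = 8, P_{ss} = -2, P_{ts} = -3, giving D = -25 < 0, so the point is a saddle point.
P(21/25, 6/25) = -254/25.

-254/25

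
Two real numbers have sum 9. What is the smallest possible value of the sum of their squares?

With a + b = 9, a^2 + b^2 = a^2 + (9 − a)^2.
The derivative 2a − 2(9 − a) = 4a − 18 vanishes at a = 9/2; second derivative 4 > 0, a minimum.
The minimum is 2·(9/2)^2 = 81/2.

81/2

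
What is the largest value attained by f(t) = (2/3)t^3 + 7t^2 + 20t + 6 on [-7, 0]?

6

f'(t) = 2t^2 + 14t + 20, which vanishes at t = -5 and t = -2.
Compare values at every candidate in [-7, 0]: f(-7) = -59/3,  f(-5) = -7/3,  f(-2) = -34/3,  f(0) = 6.
The maximum over the interval is 6, attained at t = 0.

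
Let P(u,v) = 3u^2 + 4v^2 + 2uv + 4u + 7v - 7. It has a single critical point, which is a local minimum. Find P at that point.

∂P/∂u = 6u + 2v + 4 = 0 and ∂P/∂v = 2u + 8v + 7 = 0, so (u, v) = (-9/22, -17/22).
The Hessian has P_{uu} = 6, P_{vv} = 8, P_{uv} = 2, giving D = 44 > 0 with P_{uu} > 0, so the point is a local minimum.
P(-9/22, -17/22) = -463/44.

-463/44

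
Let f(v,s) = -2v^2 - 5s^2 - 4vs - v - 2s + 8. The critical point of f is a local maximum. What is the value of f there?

∂f/∂v = -4v - 4s - 1 = 0 and ∂f/∂s = -4v - 10s - 2 = 0, so (v, s) = (-1/12, -1/6).
The Hessian has f_{vv} = -4, f_{ss} = -10, f_{vs} = -4, giving D = 24 > 0 with f_{vv} < 0, so the point is a local maximum.
f(-1/12, -1/6) = 197/24.

197/24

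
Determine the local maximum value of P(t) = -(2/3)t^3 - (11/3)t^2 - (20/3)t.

325/81

P'(t) = -2t^2 - (22/3)t - 20/3 = 0 at t = -2, -5/3.
P''(t) = -4t - 22/3. P''(-2) = 2/3 > 0 ⇒ local minimum; P''(-5/3) = -2/3 < 0 ⇒ local maximum.
So the local maximum value is P(-5/3) = 325/81.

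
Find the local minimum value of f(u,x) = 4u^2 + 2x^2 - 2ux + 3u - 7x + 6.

-1/7

∂f/∂u = 8u - 2x + 3 = 0 and ∂f/∂x = -2u + 4x - 7 = 0, so (u, x) = (1/14, 25/14).
The Hessian has f_{uu} = 8, f_{xx} = 4, f_{ux} = -2, giving D = 28 > 0 with f_{uu} > 0, so the point is a local minimum.
f(1/14, 25/14) = -1/7.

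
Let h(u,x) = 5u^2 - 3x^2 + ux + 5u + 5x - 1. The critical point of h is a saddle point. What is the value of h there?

-36/61

∂h/∂u = 10u + x + 5 = 0 and ∂h/∂x = u - 6x + 5 = 0, so (u, x) = (-35/61, 45/61).
The Hessian has h_{uu} = 10, h_{xx} = -6, h_{ux} = 1, giving D = -61 < 0, so the point is a saddle point.
h(-35/61, 45/61) = -36/61.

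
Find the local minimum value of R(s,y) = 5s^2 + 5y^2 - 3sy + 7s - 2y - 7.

∂R/∂s = 10s - 3y + 7 = 0 and ∂R/∂y = -3s + 10y - 2 = 0, so (s, y) = (-64/91, -1/91).
The Hessian has R_{ss} = 10, R_{yy} = 10, R_{sy} = -3, giving D = 91 > 0 with R_{ss} > 0, so the point is a local minimum.
R(-64/91, -1/91) = -860/91.

-860/91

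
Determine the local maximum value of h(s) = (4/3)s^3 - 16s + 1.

67/3

h'(s) = 4s^2 - 16 = 0 at s = -2, 2.
Since h''(s) = 8s, we get h''(-2) = -16 < 0 ⇒ local maximum; h''(2) = 16 > 0 ⇒ local minimum.
Thus h has its local maximum at s = -2, with value 67/3.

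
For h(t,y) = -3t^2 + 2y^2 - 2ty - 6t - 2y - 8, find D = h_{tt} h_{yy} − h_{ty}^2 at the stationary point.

-28

∂h/∂t = -6t - 2y - 6 = 0 and ∂h/∂y = -2t + 4y - 2 = 0, so (t, y) = (-1, 0).
The Hessian has h_{tt} = -6, h_{yy} = 4, h_{ty} = -2, giving D = -28 < 0, so the point is a saddle point.
D = (-6)·(4) − (-2)^2 = -28.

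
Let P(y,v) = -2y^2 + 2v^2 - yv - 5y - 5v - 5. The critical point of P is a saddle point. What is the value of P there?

-60/17

∂P/∂y = -4y - v - 5 = 0 and ∂P/∂v = -y + 4v - 5 = 0, so (y, v) = (-25/17, 15/17).
The Hessian has P_{yy} = -4, P_{vv} = 4, P_{yv} = -1, giving D = -17 < 0, so the point is a saddle point.
P(-25/17, 15/17) = -60/17.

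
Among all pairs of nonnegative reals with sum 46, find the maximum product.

529

With x + y = 46, the product is P(x) = x(46 − x).
P'(x) = 46 − 2x = 0 gives x = 23; P'' = −2 < 0, so this is the maximum.
P = 23·23 = 529.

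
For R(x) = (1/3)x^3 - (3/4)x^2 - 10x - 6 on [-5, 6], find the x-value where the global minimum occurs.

4

Differentiating, R'(x) = x^2 - (3/2)x - 10; which vanishes at x = -5/2 and x = 4.
Compare values at every candidate in [-5, 6]: R(-5) = -197/12,  R(-5/2) = 437/48,  R(4) = -110/3,  R(6) = -21.
So the minimum is R(4) = -110/3.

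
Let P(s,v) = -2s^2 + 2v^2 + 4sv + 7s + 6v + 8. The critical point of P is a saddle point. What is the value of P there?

∂P/∂s = -4s + 4v + 7 = 0 and ∂P/∂v = 4s + 4v + 6 = 0, so (s, v) = (1/8, -13/8).
The Hessian has P_{ss} = -4, P_{vv} = 4, P_{sv} = 4, giving D = -32 < 0, so the point is a saddle point.
P(1/8, -13/8) = 57/16.

57/16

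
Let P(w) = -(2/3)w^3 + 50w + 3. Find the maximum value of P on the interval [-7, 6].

509/3

The derivative is -2w^2 + 50, which vanishes at w = -5 and w = 5.
Candidates: P(-7) = -355/3, P(-5) = -491/3, P(5) = 509/3, P(6) = 159.
Hence the absolute maximum is 509/3 at w = 5.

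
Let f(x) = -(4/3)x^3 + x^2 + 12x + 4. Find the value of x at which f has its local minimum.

f'(x) = -4x^2 + 2x + 12 = 0 at x = -3/2, 2.
Since f''(x) = -8x + 2, we get f''(-3/2) = 14 > 0 ⇒ local minimum; f''(2) = -14 < 0 ⇒ local maximum.
The local minimum is f(-3/2) = -29/4.

-3/2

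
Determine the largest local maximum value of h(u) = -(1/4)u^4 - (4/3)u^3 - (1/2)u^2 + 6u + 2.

71/12

h'(u) = -u^3 - 4u^2 - u + 6. Setting h'(u) = 0 gives u ∈ {-3, -2, 1}.
Second-derivative test with h''(u) = -3u^2 - 8u - 1: h''(-3) = -4 < 0 ⇒ local maximum; h''(-2) = 3 > 0 ⇒ local minimum; h''(1) = -12 < 0 ⇒ local maximum.
The largest local maximum is h(1) = 71/12.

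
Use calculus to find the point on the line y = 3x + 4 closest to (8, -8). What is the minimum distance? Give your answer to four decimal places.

11.3842

Minimize D(x)^2 = (x - 8)^2 + (3x + 12)^2.
d/dx[D^2] = 2(x - 8) + 2·3·(3x + 12) = 0 ⇒ x = -14/5.
Then y = -22/5 and the distance is √(648/5) ≈ 11.3842.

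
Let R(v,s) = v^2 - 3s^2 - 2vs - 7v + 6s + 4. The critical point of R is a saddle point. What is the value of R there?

-131/16

∂R/∂v = 2v - 2s - 7 = 0 and ∂R/∂s = -2v - 6s + 6 = 0, so (v, s) = (27/8, -1/8).
The Hessian has R_{vv} = 2, R_{ss} = -6, R_{vs} = -2, giving D = -16 < 0, so the point is a saddle point.
R(27/8, -1/8) = -131/16.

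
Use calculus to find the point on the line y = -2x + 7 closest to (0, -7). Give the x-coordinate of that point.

Minimize D(x)^2 = (x + 0)^2 + (-2x + 14)^2.
d/dx[D^2] = 2(x + 0) + 2·(-2)·(-2x + 14) = 0 ⇒ x = 28/5.
Then y = -21/5 and the distance is √(196/5) ≈ 6.2610.

28/5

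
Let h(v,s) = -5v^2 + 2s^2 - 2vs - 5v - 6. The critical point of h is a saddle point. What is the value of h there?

∂h/∂v = -10v - 2s - 5 = 0 and ∂h/∂s = -2v + 4s = 0, so (v, s) = (-5/11, -5/22).
The Hessian has h_{vv} = -10, h_{ss} = 4, h_{vs} = -2, giving D = -44 < 0, so the point is a saddle point.
h(-5/11, -5/22) = -107/22.

-107/22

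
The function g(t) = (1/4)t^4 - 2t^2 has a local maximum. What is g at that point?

0

Critical points: g'(t) = t^3 - 4t vanishes at t = -2, 0, 2.
g''(t) = 3t^2 - 4. g''(-2) = 8 > 0 ⇒ local minimum; g''(0) = -4 < 0 ⇒ local maximum; g''(2) = 8 > 0 ⇒ local minimum.
So the local maximum value is g(0) = 0.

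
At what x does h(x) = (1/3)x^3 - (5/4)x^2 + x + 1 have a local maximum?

h'(x) = x^2 - (5/2)x + 1 = 0 at x = 1/2, 2.
h''(x) = 2x - 5/2. h''(1/2) = -3/2 < 0 ⇒ local maximum; h''(2) = 3/2 > 0 ⇒ local minimum.
The local maximum is h(1/2) = 59/48.

1/2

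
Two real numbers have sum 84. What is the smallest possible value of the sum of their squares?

With a + b = 84, a^2 + b^2 = a^2 + (84 − a)^2.
The derivative 2a − 2(84 − a) = 4a − 168 vanishes at a = 42; second derivative 4 > 0, a minimum.
The minimum is 2·(42)^2 = 3528.

3528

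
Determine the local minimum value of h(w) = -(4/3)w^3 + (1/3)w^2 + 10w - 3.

-51/4

Critical points: h'(w) = -4w^2 + (2/3)w + 10 vanishes at w = -3/2, 5/3.
Since h''(w) = -8w + 2/3, we get h''(-3/2) = 38/3 > 0 ⇒ local minimum; h''(5/3) = -38/3 < 0 ⇒ local maximum.
Thus h has its local minimum at w = -3/2, with value -51/4.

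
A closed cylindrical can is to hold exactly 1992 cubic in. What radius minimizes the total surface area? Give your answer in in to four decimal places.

With radius r and height h, πr²h = 1992 so h = 1992/(πr²), and S(r) = 2πr² + 2πrh = 2πr² + 2·1992/r.
S'(r) = 4πr − 2·1992/r² = 0 ⇒ r³ = 1992/(2π), so r ≈ 6.8187 and h = 2r ≈ 13.6374.
S''(r) = 4π + 4·1992/r³ > 0, so this is the minimum; S ≈ 876.4102.

6.8187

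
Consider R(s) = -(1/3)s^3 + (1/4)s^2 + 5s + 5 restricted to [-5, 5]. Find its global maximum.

Differentiating, R'(s) = -s^2 + (1/2)s + 5; which vanishes at s = -2 and s = 5/2.
Evaluating at the critical points and endpoints: R(-5) = 335/12,  R(-2) = -4/3,  R(5/2) = 665/48,  R(5) = -65/12.
The maximum over the interval is 335/12, attained at s = -5.

335/12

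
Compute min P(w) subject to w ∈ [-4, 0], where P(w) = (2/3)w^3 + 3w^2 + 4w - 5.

-47/3

P'(w) = 2w^2 + 6w + 4, which vanishes at w = -2 and w = -1.
Candidates: P(-4) = -47/3, P(-2) = -19/3, P(-1) = -20/3, P(0) = -5.
Hence the absolute minimum is -47/3 at w = -4.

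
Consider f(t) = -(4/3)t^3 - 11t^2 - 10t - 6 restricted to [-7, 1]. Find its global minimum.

-193/3

Differentiating, f'(t) = -4t^2 - 22t - 10; which vanishes at t = -5 and t = -1/2.
Compare values at every candidate in [-7, 1]: f(-7) = -53/3; f(-5) = -193/3; f(-1/2) = -43/12; f(1) = -85/3.
Hence the absolute minimum is -193/3 at t = -5.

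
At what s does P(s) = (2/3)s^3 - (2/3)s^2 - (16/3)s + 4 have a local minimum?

2

P'(s) = 2s^2 - (4/3)s - 16/3. Setting P'(s) = 0 gives s ∈ {-4/3, 2}.
P''(s) = 4s - 4/3. P''(-4/3) = -20/3 < 0 ⇒ local maximum; P''(2) = 20/3 > 0 ⇒ local minimum.
Thus P has its local minimum at s = 2, with value -4.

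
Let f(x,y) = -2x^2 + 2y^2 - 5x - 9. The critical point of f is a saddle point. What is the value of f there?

∂f/∂x = -4x - 5 = 0 and ∂f/∂y = 4y = 0, so (x, y) = (-5/4, 0).
The Hessian has f_{xx} = -4, f_{yy} = 4, f_{xy} = 0, giving D = -16 < 0, so the point is a saddle point.
f(-5/4, 0) = -47/8.

-47/8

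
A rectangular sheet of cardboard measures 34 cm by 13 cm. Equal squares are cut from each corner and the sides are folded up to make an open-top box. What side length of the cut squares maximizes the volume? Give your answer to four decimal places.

2.8808

With cut size x, the volume is V(x) = x(34 − 2x)(13 − 2x) for 0 < x < 6.5.
V'(x) = 12x^2 − 188x + 442. Setting V'(x) = 0 gives x ≈ 2.8808 (the root in (0, 6.5)).
V''(x) = 24x − 188 is negative there, so this is the maximum; V ≈ 588.8379.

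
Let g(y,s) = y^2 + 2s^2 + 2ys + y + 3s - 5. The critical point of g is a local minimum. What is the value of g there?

∂g/∂y = 2y + 2s + 1 = 0 and ∂g/∂s = 2y + 4s + 3 = 0, so (y, s) = (1/2, -1).
The Hessian has g_{yy} = 2, g_{ss} = 4, g_{ys} = 2, giving D = 4 > 0 with g_{yy} > 0, so the point is a local minimum.
g(1/2, -1) = -25/4.

-25/4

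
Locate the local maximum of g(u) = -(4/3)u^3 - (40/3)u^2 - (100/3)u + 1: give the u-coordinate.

-5/3

Critical points: g'(u) = -4u^2 - (80/3)u - 100/3 vanishes at u = -5, -5/3.
g''(u) = -8u - 80/3. g''(-5) = 40/3 > 0 ⇒ local minimum; g''(-5/3) = -40/3 < 0 ⇒ local maximum.
Thus g has its local maximum at u = -5/3, with value 2081/81.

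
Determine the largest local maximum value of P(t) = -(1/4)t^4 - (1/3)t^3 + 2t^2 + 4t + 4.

40/3

P'(t) = -t^3 - t^2 + 4t + 4. Setting P'(t) = 0 gives t ∈ {-2, -1, 2}.
Since P''(t) = -3t^2 - 2t + 4, we get P''(-2) = -4 < 0 ⇒ local maximum; P''(-1) = 3 > 0 ⇒ local minimum; P''(2) = -12 < 0 ⇒ local maximum.
Thus P has its largest local maximum at t = 2, with value 40/3.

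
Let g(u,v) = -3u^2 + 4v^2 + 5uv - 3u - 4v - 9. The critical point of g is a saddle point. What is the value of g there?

-729/73

∂g/∂u = -6u + 5v - 3 = 0 and ∂g/∂v = 5u + 8v - 4 = 0, so (u, v) = (-4/73, 39/73).
The Hessian has g_{uu} = -6, g_{vv} = 8, g_{uv} = 5, giving D = -73 < 0, so the point is a saddle point.
g(-4/73, 39/73) = -729/73.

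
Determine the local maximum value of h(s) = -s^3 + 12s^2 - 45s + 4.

Critical points: h'(s) = -3s^2 + 24s - 45 vanishes at s = 3, 5.
Since h''(s) = -6s + 24, we get h''(3) = 6 > 0 ⇒ local minimum; h''(5) = -6 < 0 ⇒ local maximum.
So the local maximum value is h(5) = -46.

-46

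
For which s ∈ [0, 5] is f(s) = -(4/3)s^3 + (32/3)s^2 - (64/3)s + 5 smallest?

f'(s) = -4s^2 + (64/3)s - 64/3, which vanishes at s = 4/3 and s = 4.
Candidates: f(0) = 5, f(4/3) = -619/81, f(4) = 5, f(5) = -5/3.
Hence the absolute minimum is -619/81 at s = 4/3.

4/3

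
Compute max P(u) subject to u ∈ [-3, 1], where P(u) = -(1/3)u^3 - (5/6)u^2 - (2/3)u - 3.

Differentiating, P'(u) = -u^2 - (5/3)u - 2/3; which vanishes at u = -1 and u = -2/3.
Candidates: P(-3) = 1/2; P(-1) = -17/6; P(-2/3) = -229/81; P(1) = -29/6.
Hence the absolute maximum is 1/2 at u = -3.

1/2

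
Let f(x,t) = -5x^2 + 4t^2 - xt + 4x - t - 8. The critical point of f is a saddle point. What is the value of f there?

-593/81

∂f/∂x = -10x - t + 4 = 0 and ∂f/∂t = -x + 8t - 1 = 0, so (x, t) = (31/81, 14/81).
The Hessian has f_{xx} = -10, f_{tt} = 8, f_{xt} = -1, giving D = -81 < 0, so the point is a saddle point.
f(31/81, 14/81) = -593/81.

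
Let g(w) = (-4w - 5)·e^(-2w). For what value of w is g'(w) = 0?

-3/4

Differentiating with the product rule gives g'(w) = (8w + 6)·e^(-2w). Since e^(-2w) > 0, the only critical point is w = -3/4.
g''(-3/4) has the same sign as 8 > 0, so this is a local minimum.
g(-3/4) = (-2)·e^(3/2) ≈ -8.9634.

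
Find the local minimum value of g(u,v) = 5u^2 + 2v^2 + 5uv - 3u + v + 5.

∂g/∂u = 10u + 5v - 3 = 0 and ∂g/∂v = 5u + 4v + 1 = 0, so (u, v) = (17/15, -5/3).
The Hessian has g_{uu} = 10, g_{vv} = 4, g_{uv} = 5, giving D = 15 > 0 with g_{uu} > 0, so the point is a local minimum.
g(17/15, -5/3) = 37/15.

37/15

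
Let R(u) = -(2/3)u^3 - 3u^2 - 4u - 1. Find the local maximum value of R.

2/3

R'(u) = -2u^2 - 6u - 4 = 0 at u = -2, -1.
R''(u) = -4u - 6. R''(-2) = 2 > 0 ⇒ local minimum; R''(-1) = -2 < 0 ⇒ local maximum.
So the local maximum value is R(-1) = 2/3.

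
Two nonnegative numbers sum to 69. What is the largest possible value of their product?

4761/4

With x + y = 69, the product is P(x) = x(69 − x).
P'(x) = 69 − 2x = 0 gives x = 69/2; P'' = −2 < 0, so this is the maximum.
P = 69/2·69/2 = 4761/4.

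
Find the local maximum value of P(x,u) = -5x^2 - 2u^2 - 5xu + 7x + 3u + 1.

∂P/∂x = -10x - 5u + 7 = 0 and ∂P/∂u = -5x - 4u + 3 = 0, so (x, u) = (13/15, -1/3).
The Hessian has P_{xx} = -10, P_{uu} = -4, P_{xu} = -5, giving D = 15 > 0 with P_{xx} < 0, so the point is a local maximum.
P(13/15, -1/3) = 53/15.

53/15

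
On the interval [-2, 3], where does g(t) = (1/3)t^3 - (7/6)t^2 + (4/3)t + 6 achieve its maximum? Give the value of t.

Differentiating, g'(t) = t^2 - (7/3)t + 4/3; which vanishes at t = 1 and t = 4/3.
Compare values at every candidate in [-2, 3]: g(-2) = -4; g(1) = 13/2; g(4/3) = 526/81; g(3) = 17/2.
The maximum over the interval is 17/2, attained at t = 3.

3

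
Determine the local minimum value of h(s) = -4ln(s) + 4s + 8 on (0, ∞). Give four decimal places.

h'(s) = -4/s + 4 = 0 gives s = 1.
h''(s) = 4/s², which is positive for s > 0, so this is a local minimum.
h(1) = -4·ln(1) + 4 + 8 ≈ 12.0000.

12.0000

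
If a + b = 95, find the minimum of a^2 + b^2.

With a + b = 95, a^2 + b^2 = a^2 + (95 − a)^2.
The derivative 2a − 2(95 − a) = 4a − 190 vanishes at a = 95/2; second derivative 4 > 0, a minimum.
The minimum is 2·(95/2)^2 = 9025/2.

9025/2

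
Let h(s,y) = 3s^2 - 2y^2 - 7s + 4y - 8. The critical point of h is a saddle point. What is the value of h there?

-121/12

∂h/∂s = 6s - 7 = 0 and ∂h/∂y = -4y + 4 = 0, so (s, y) = (7/6, 1).
The Hessian has h_{ss} = 6, h_{yy} = -4, h_{sy} = 0, giving D = -24 < 0, so the point is a saddle point.
h(7/6, 1) = -121/12.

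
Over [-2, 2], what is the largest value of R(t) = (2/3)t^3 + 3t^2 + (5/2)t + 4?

Differentiating, R'(t) = 2t^2 + 6t + 5/2; whose only zero in [-2, 2] is t = -1/2.
Evaluating at the critical points and endpoints: R(-2) = 17/3,  R(-1/2) = 41/12,  R(2) = 79/3.
So the maximum is R(2) = 79/3.

79/3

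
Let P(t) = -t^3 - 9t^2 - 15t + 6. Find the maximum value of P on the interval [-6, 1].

13

The derivative is -3t^2 - 18t - 15, which vanishes at t = -5 and t = -1.
Candidates: P(-6) = -12, P(-5) = -19, P(-1) = 13, P(1) = -19.
The maximum over the interval is 13, attained at t = -1.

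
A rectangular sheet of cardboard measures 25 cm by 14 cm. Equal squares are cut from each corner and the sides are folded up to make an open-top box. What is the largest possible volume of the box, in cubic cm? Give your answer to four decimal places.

456.5887

With cut size x, the volume is V(x) = x(25 − 2x)(14 − 2x) for 0 < x < 7.
V'(x) = 12x^2 − 156x + 350. Setting V'(x) = 0 gives x ≈ 2.8829 (the root in (0, 7)).
V''(x) = 24x − 156 is negative there, so this is the maximum; V ≈ 456.5887.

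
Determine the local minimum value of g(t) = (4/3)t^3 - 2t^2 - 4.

Critical points: g'(t) = 4t^2 - 4t vanishes at t = 0, 1.
Since g''(t) = 8t - 4, we get g''(0) = -4 < 0 ⇒ local maximum; g''(1) = 4 > 0 ⇒ local minimum.
The local minimum is g(1) = -14/3.

-14/3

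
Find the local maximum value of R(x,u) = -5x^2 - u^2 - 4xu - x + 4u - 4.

∂R/∂x = -10x - 4u - 1 = 0 and ∂R/∂u = -4x - 2u + 4 = 0, so (x, u) = (-9/2, 11).
The Hessian has R_{xx} = -10, R_{uu} = -2, R_{xu} = -4, giving D = 4 > 0 with R_{xx} < 0, so the point is a local maximum.
R(-9/2, 11) = 81/4.

81/4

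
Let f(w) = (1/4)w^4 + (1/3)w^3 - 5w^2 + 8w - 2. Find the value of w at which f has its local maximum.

f'(w) = w^3 + w^2 - 10w + 8. Setting f'(w) = 0 gives w ∈ {-4, 1, 2}.
Since f''(w) = 3w^2 + 2w - 10, we get f''(-4) = 30 > 0 ⇒ local minimum; f''(1) = -5 < 0 ⇒ local maximum; f''(2) = 6 > 0 ⇒ local minimum.
So the local maximum value is f(1) = 19/12.

1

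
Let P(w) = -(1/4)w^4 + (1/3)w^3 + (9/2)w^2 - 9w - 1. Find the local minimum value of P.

-65/12

P'(w) = -w^3 + w^2 + 9w - 9. Setting P'(w) = 0 gives w ∈ {-3, 1, 3}.
Since P''(w) = -3w^2 + 2w + 9, we get P''(-3) = -24 < 0 ⇒ local maximum; P''(1) = 8 > 0 ⇒ local minimum; P''(3) = -12 < 0 ⇒ local maximum.
So the local minimum value is P(1) = -65/12.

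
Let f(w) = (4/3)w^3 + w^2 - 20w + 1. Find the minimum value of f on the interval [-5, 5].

-122/3

Differentiating, f'(w) = 4w^2 + 2w - 20; which vanishes at w = -5/2 and w = 2.
Candidates: f(-5) = -122/3,  f(-5/2) = 437/12,  f(2) = -73/3,  f(5) = 278/3.
Hence the absolute minimum is -122/3 at w = -5.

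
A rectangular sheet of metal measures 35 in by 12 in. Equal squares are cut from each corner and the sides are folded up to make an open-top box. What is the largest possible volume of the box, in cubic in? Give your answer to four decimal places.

527.4721

With cut size x, the volume is V(x) = x(35 − 2x)(12 − 2x) for 0 < x < 6.
V'(x) = 12x^2 − 188x + 420. Setting V'(x) = 0 gives x ≈ 2.6990 (the root in (0, 6)).
V''(x) = 24x − 188 is negative there, so this is the maximum; V ≈ 527.4721.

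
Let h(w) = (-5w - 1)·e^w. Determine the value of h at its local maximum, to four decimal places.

By the product rule, h'(w) = (-5w - 6)·e^w. Since e^w > 0, the only critical point is w = -6/5.
h''(-6/5) has the same sign as -5 < 0, so this is a local maximum.
h(-6/5) = (5)·e^(-6/5) ≈ 1.5060.

1.5060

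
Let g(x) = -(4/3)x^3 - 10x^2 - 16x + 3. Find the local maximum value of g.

31/3

g'(x) = -4x^2 - 20x - 16 = 0 at x = -4, -1.
Second-derivative test with g''(x) = -8x - 20: g''(-4) = 12 > 0 ⇒ local minimum; g''(-1) = -12 < 0 ⇒ local maximum.
Thus g has its local maximum at x = -1, with value 31/3.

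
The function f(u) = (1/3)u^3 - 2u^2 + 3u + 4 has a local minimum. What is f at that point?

f'(u) = u^2 - 4u + 3. Setting f'(u) = 0 gives u ∈ {1, 3}.
Second-derivative test with f''(u) = 2u - 4: f''(1) = -2 < 0 ⇒ local maximum; f''(3) = 2 > 0 ⇒ local minimum.
The local minimum is f(3) = 4.

4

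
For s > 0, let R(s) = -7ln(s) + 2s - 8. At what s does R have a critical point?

7/2

R'(s) = -7/s + 2 = 0 gives s = 7/2.
R''(s) = 7/s², which is positive for s > 0, so this is a local minimum.
R(7/2) = -7·ln(7/2) + 7 - 8 ≈ -9.7693.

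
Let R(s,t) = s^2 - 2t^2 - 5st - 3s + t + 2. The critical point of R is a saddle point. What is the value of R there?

∂R/∂s = 2s - 5t - 3 = 0 and ∂R/∂t = -5s - 4t + 1 = 0, so (s, t) = (17/33, -13/33).
The Hessian has R_{ss} = 2, R_{tt} = -4, R_{st} = -5, giving D = -33 < 0, so the point is a saddle point.
R(17/33, -13/33) = 34/33.

34/33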